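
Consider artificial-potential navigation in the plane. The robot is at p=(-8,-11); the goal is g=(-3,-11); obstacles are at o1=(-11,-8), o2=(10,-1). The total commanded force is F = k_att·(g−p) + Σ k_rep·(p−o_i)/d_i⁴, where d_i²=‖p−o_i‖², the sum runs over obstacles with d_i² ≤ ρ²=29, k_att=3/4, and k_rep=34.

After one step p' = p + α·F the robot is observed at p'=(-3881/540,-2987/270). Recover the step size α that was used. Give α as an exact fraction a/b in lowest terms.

F_att = 3/4·(g−p) = 3/4·(5,0) = (3.7500,0.0000)
o1: d²=18 ≤ ρ²=29; F_rep = 34·(3,-3)/18² = (0.3148,-0.3148)
o2: d²=424 > ρ²=29 → inactive
F = F_att + ΣF_rep = (4.0648,-0.3148)
Δp = p'−p = (0.8130,-0.0630); α = Δx/Fx = (439/540) / (439/108) = 1/5
check: Δy/Fy = (-17/270) / (-17/54) = 1/5 ✓

α = 1/5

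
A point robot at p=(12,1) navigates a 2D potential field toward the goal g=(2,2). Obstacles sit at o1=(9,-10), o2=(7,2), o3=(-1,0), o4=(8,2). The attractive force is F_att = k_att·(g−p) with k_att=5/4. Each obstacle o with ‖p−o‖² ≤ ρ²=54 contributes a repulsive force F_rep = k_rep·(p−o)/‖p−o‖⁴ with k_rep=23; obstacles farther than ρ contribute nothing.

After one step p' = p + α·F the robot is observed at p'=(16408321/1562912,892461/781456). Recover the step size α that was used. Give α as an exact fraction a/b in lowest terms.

α = 1/8

F_att = 5/4·(g−p) = 5/4·(-10,1) = (-12.5000,1.2500)
o1: d²=130 > ρ²=54 → inactive
o2: d²=26 ≤ ρ²=54; F_rep = 23·(5,-1)/26² = (0.1701,-0.0340)
o3: d²=170 > ρ²=54 → inactive
o4: d²=17 ≤ ρ²=54; F_rep = 23·(4,-1)/17² = (0.3183,-0.0796)
F = F_att + ΣF_rep = (-12.0115,1.1364)
Δp = p'−p = (-1.5014,0.1420); α = Δx/Fx = (-2346623/1562912) / (-2346623/195364) = 1/8
check: Δy/Fy = (111005/781456) / (111005/97682) = 1/8 ✓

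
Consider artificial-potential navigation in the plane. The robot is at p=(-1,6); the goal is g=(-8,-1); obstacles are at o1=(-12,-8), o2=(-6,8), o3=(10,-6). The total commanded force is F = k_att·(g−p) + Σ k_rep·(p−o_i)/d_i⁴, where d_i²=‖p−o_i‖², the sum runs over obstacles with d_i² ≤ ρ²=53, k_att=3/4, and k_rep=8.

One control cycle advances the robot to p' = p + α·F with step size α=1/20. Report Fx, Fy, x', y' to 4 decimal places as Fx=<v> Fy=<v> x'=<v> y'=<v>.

F_att = 3/4·(g−p) = 3/4·(-7,-7) = (-5.2500,-5.2500)
o1: d²=317 > ρ²=53 → inactive
o2: d²=29 ≤ ρ²=53; F_rep = 8·(5,-2)/29² = (0.0476,-0.0190)
o3: d²=265 > ρ²=53 → inactive
F = F_att + ΣF_rep = (-5.2024,-5.2690)
p' = p + 1/20·F = (-1.2601,5.7365)

Fx=-5.2024 Fy=-5.2690 x'=-1.2601 y'=5.7365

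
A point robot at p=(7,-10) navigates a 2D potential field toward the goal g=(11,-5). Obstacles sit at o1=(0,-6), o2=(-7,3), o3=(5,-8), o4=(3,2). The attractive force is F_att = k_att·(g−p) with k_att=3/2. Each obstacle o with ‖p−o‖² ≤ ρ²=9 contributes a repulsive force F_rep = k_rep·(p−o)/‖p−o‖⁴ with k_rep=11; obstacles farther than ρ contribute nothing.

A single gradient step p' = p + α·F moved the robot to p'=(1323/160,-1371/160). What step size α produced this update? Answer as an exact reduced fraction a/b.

α = 1/5

F_att = 3/2·(g−p) = 3/2·(4,5) = (6.0000,7.5000)
o1: d²=65 > ρ²=9 → inactive
o2: d²=365 > ρ²=9 → inactive
o3: d²=8 ≤ ρ²=9; F_rep = 11·(2,-2)/8² = (0.3438,-0.3438)
o4: d²=160 > ρ²=9 → inactive
F = F_att + ΣF_rep = (6.3438,7.1562)
Δp = p'−p = (1.2688,1.4312); α = Δx/Fx = (203/160) / (203/32) = 1/5
check: Δy/Fy = (229/160) / (229/32) = 1/5 ✓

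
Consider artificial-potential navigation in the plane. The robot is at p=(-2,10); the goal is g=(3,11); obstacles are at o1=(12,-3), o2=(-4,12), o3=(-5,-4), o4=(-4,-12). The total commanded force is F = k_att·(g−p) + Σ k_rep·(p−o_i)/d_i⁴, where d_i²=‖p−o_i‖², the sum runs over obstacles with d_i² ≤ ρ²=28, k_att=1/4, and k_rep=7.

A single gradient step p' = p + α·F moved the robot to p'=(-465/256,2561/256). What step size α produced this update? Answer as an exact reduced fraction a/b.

α = 1/8

F_att = 1/4·(g−p) = 1/4·(5,1) = (1.2500,0.2500)
o1: d²=365 > ρ²=28 → inactive
o2: d²=8 ≤ ρ²=28; F_rep = 7·(2,-2)/8² = (0.2188,-0.2188)
o3: d²=205 > ρ²=28 → inactive
o4: d²=488 > ρ²=28 → inactive
F = F_att + ΣF_rep = (1.4688,0.0312)
Δp = p'−p = (0.1836,0.0039); α = Δx/Fx = (47/256) / (47/32) = 1/8
check: Δy/Fy = (1/256) / (1/32) = 1/8 ✓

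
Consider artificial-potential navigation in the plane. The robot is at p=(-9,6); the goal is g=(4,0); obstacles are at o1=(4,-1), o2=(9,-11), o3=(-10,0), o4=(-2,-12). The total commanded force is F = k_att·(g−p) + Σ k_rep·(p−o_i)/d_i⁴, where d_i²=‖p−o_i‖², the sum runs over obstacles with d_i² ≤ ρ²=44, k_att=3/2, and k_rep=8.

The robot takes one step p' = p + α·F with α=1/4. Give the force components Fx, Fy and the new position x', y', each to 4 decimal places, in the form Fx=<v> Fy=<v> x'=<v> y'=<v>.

Fx=19.5058 Fy=-8.9649 x'=-4.1235 y'=3.7588

F_att = 3/2·(g−p) = 3/2·(13,-6) = (19.5000,-9.0000)
o1: d²=218 > ρ²=44 → inactive
o2: d²=613 > ρ²=44 → inactive
o3: d²=37 ≤ ρ²=44; F_rep = 8·(1,6)/37² = (0.0058,0.0351)
o4: d²=373 > ρ²=44 → inactive
F = F_att + ΣF_rep = (19.5058,-8.9649)
p' = p + 1/4·F = (-4.1235,3.7588)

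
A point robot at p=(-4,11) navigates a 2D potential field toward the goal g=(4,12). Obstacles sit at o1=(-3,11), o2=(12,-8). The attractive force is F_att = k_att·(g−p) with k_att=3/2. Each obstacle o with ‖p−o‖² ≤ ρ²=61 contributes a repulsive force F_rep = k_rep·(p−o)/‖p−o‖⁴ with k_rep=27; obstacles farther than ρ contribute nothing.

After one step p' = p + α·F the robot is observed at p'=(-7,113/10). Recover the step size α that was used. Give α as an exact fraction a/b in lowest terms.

F_att = 3/2·(g−p) = 3/2·(8,1) = (12.0000,1.5000)
o1: d²=1 ≤ ρ²=61; F_rep = 27·(-1,0)/1² = (-27.0000,0.0000)
o2: d²=617 > ρ²=61 → inactive
F = F_att + ΣF_rep = (-15.0000,1.5000)
Δp = p'−p = (-3.0000,0.3000); α = Δx/Fx = (-3) / (-15) = 1/5
check: Δy/Fy = (3/10) / (3/2) = 1/5 ✓

α = 1/5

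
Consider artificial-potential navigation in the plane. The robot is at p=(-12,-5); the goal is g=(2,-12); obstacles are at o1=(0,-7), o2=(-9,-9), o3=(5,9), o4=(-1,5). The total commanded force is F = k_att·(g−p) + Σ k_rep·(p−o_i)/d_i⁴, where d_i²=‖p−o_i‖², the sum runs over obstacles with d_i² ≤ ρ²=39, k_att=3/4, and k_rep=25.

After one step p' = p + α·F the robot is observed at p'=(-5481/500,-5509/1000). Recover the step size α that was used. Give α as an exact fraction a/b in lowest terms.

F_att = 3/4·(g−p) = 3/4·(14,-7) = (10.5000,-5.2500)
o1: d²=148 > ρ²=39 → inactive
o2: d²=25 ≤ ρ²=39; F_rep = 25·(-3,4)/25² = (-0.1200,0.1600)
o3: d²=485 > ρ²=39 → inactive
o4: d²=221 > ρ²=39 → inactive
F = F_att + ΣF_rep = (10.3800,-5.0900)
Δp = p'−p = (1.0380,-0.5090); α = Δx/Fx = (519/500) / (519/50) = 1/10
check: Δy/Fy = (-509/1000) / (-509/100) = 1/10 ✓

α = 1/10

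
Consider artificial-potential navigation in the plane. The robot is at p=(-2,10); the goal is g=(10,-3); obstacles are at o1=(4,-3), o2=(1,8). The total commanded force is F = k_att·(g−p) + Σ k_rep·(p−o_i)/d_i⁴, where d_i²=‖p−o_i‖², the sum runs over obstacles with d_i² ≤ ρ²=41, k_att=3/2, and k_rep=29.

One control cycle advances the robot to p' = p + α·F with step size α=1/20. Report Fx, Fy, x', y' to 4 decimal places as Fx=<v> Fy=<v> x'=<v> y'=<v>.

Fx=17.4852 Fy=-19.1568 x'=-1.1257 y'=9.0422

F_att = 3/2·(g−p) = 3/2·(12,-13) = (18.0000,-19.5000)
o1: d²=205 > ρ²=41 → inactive
o2: d²=13 ≤ ρ²=41; F_rep = 29·(-3,2)/13² = (-0.5148,0.3432)
F = F_att + ΣF_rep = (17.4852,-19.1568)
p' = p + 1/20·F = (-1.1257,9.0422)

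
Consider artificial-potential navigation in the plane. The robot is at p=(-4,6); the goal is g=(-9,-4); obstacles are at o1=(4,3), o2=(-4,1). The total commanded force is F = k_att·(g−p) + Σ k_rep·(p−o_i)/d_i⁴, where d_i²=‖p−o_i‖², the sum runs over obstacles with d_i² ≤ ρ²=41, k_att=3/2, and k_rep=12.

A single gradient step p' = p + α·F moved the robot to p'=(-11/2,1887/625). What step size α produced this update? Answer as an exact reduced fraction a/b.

F_att = 3/2·(g−p) = 3/2·(-5,-10) = (-7.5000,-15.0000)
o1: d²=73 > ρ²=41 → inactive
o2: d²=25 ≤ ρ²=41; F_rep = 12·(0,5)/25² = (0.0000,0.0960)
F = F_att + ΣF_rep = (-7.5000,-14.9040)
Δp = p'−p = (-1.5000,-2.9808); α = Δx/Fx = (-3/2) / (-15/2) = 1/5
check: Δy/Fy = (-1863/625) / (-1863/125) = 1/5 ✓

α = 1/5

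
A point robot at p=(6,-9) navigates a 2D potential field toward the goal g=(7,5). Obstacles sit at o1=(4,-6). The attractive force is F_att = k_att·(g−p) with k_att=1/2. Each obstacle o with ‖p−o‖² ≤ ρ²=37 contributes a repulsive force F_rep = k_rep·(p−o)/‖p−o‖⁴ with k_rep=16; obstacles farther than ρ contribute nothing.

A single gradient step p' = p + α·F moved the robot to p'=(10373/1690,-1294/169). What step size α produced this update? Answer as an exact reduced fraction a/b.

F_att = 1/2·(g−p) = 1/2·(1,14) = (0.5000,7.0000)
o1: d²=13 ≤ ρ²=37; F_rep = 16·(2,-3)/13² = (0.1893,-0.2840)
F = F_att + ΣF_rep = (0.6893,6.7160)
Δp = p'−p = (0.1379,1.3432); α = Δx/Fx = (233/1690) / (233/338) = 1/5
check: Δy/Fy = (227/169) / (1135/169) = 1/5 ✓

α = 1/5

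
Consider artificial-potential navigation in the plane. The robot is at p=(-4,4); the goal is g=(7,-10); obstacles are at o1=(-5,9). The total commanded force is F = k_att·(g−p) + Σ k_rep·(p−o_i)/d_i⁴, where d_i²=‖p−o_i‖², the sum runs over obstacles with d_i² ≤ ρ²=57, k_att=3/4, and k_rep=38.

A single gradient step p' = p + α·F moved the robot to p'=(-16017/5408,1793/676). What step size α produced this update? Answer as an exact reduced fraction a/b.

F_att = 3/4·(g−p) = 3/4·(11,-14) = (8.2500,-10.5000)
o1: d²=26 ≤ ρ²=57; F_rep = 38·(1,-5)/26² = (0.0562,-0.2811)
F = F_att + ΣF_rep = (8.3062,-10.7811)
Δp = p'−p = (1.0383,-1.3476); α = Δx/Fx = (5615/5408) / (5615/676) = 1/8
check: Δy/Fy = (-911/676) / (-1822/169) = 1/8 ✓

α = 1/8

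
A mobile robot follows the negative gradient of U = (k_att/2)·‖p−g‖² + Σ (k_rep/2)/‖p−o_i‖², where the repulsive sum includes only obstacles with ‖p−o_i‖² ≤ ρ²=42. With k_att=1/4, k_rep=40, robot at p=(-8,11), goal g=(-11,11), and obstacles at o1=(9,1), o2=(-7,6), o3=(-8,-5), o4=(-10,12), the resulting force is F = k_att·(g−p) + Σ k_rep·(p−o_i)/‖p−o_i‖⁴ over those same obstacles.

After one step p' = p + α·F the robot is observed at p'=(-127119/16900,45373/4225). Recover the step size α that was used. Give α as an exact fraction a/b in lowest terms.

F_att = 1/4·(g−p) = 1/4·(-3,0) = (-0.7500,0.0000)
o1: d²=389 > ρ²=42 → inactive
o2: d²=26 ≤ ρ²=42; F_rep = 40·(-1,5)/26² = (-0.0592,0.2959)
o3: d²=256 > ρ²=42 → inactive
o4: d²=5 ≤ ρ²=42; F_rep = 40·(2,-1)/5² = (3.2000,-1.6000)
F = F_att + ΣF_rep = (2.3908,-1.3041)
Δp = p'−p = (0.4782,-0.2608); α = Δx/Fx = (8081/16900) / (8081/3380) = 1/5
check: Δy/Fy = (-1102/4225) / (-1102/845) = 1/5 ✓

α = 1/5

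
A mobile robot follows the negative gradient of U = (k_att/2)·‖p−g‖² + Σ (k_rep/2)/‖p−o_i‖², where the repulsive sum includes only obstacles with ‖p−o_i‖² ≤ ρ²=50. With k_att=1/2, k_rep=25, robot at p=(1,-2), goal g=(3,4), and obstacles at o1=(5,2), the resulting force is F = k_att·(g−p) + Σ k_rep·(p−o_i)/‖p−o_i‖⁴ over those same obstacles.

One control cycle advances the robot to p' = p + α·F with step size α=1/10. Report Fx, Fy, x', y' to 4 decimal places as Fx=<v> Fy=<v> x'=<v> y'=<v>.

Fx=0.9023 Fy=2.9023 x'=1.0902 y'=-1.7098

F_att = 1/2·(g−p) = 1/2·(2,6) = (1.0000,3.0000)
o1: d²=32 ≤ ρ²=50; F_rep = 25·(-4,-4)/32² = (-0.0977,-0.0977)
F = F_att + ΣF_rep = (0.9023,2.9023)
p' = p + 1/10·F = (1.0902,-1.7098)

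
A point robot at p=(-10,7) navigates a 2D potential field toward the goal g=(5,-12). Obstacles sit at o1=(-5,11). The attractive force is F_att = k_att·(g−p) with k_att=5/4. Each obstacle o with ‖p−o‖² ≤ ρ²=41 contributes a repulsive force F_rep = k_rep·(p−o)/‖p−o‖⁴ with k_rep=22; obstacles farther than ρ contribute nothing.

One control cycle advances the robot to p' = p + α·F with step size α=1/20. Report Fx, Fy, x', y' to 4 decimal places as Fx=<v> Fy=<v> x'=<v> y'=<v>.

Fx=18.6846 Fy=-23.8023 x'=-9.0658 y'=5.8099

F_att = 5/4·(g−p) = 5/4·(15,-19) = (18.7500,-23.7500)
o1: d²=41 ≤ ρ²=41; F_rep = 22·(-5,-4)/41² = (-0.0654,-0.0523)
F = F_att + ΣF_rep = (18.6846,-23.8023)
p' = p + 1/20·F = (-9.0658,5.8099)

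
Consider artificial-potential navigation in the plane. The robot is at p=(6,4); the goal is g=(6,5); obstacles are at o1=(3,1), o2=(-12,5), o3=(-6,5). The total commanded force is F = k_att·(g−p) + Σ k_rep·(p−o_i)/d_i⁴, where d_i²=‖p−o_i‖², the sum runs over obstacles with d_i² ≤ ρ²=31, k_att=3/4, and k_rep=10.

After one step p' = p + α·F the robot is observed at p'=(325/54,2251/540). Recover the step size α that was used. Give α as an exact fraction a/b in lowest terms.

α = 1/5

F_att = 3/4·(g−p) = 3/4·(0,1) = (0.0000,0.7500)
o1: d²=18 ≤ ρ²=31; F_rep = 10·(3,3)/18² = (0.0926,0.0926)
o2: d²=325 > ρ²=31 → inactive
o3: d²=145 > ρ²=31 → inactive
F = F_att + ΣF_rep = (0.0926,0.8426)
Δp = p'−p = (0.0185,0.1685); α = Δx/Fx = (1/54) / (5/54) = 1/5
check: Δy/Fy = (91/540) / (91/108) = 1/5 ✓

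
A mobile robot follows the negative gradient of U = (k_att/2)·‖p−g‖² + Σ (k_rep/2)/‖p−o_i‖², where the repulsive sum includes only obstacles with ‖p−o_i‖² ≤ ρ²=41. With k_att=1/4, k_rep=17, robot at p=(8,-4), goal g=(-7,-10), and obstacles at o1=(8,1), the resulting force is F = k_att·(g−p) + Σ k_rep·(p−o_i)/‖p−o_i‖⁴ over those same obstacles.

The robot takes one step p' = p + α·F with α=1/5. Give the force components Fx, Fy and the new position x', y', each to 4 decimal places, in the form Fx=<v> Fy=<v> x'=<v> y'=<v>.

F_att = 1/4·(g−p) = 1/4·(-15,-6) = (-3.7500,-1.5000)
o1: d²=25 ≤ ρ²=41; F_rep = 17·(0,-5)/25² = (0.0000,-0.1360)
F = F_att + ΣF_rep = (-3.7500,-1.6360)
p' = p + 1/5·F = (7.2500,-4.3272)

Fx=-3.7500 Fy=-1.6360 x'=7.2500 y'=-4.3272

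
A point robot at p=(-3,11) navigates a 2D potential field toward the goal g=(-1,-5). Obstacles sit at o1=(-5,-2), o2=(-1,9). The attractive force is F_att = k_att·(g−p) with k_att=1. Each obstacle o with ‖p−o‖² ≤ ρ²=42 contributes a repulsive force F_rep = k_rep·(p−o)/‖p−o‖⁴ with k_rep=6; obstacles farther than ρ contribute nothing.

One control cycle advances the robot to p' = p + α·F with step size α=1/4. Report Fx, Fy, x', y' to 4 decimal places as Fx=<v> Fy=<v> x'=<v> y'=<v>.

F_att = 1·(g−p) = 1·(2,-16) = (2.0000,-16.0000)
o1: d²=173 > ρ²=42 → inactive
o2: d²=8 ≤ ρ²=42; F_rep = 6·(-2,2)/8² = (-0.1875,0.1875)
F = F_att + ΣF_rep = (1.8125,-15.8125)
p' = p + 1/4·F = (-2.5469,7.0469)

Fx=1.8125 Fy=-15.8125 x'=-2.5469 y'=7.0469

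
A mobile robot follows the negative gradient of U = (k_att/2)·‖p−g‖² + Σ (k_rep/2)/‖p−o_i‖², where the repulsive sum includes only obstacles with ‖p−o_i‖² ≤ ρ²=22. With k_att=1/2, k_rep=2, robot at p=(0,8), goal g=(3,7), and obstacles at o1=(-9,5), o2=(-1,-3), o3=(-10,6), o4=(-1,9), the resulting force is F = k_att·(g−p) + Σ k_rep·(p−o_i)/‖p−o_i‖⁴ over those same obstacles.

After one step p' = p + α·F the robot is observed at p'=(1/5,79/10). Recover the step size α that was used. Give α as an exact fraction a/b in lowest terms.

α = 1/10

F_att = 1/2·(g−p) = 1/2·(3,-1) = (1.5000,-0.5000)
o1: d²=90 > ρ²=22 → inactive
o2: d²=122 > ρ²=22 → inactive
o3: d²=104 > ρ²=22 → inactive
o4: d²=2 ≤ ρ²=22; F_rep = 2·(1,-1)/2² = (0.5000,-0.5000)
F = F_att + ΣF_rep = (2.0000,-1.0000)
Δp = p'−p = (0.2000,-0.1000); α = Δx/Fx = (1/5) / (2) = 1/10
check: Δy/Fy = (-1/10) / (-1) = 1/10 ✓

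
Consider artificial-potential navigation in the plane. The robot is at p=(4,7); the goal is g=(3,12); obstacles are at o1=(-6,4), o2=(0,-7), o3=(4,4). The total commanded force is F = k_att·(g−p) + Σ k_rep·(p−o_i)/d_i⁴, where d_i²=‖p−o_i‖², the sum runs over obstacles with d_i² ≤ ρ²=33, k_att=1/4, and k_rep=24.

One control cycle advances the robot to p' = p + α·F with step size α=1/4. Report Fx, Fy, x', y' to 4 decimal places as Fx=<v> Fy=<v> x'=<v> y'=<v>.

F_att = 1/4·(g−p) = 1/4·(-1,5) = (-0.2500,1.2500)
o1: d²=109 > ρ²=33 → inactive
o2: d²=212 > ρ²=33 → inactive
o3: d²=9 ≤ ρ²=33; F_rep = 24·(0,3)/9² = (0.0000,0.8889)
F = F_att + ΣF_rep = (-0.2500,2.1389)
p' = p + 1/4·F = (3.9375,7.5347)

Fx=-0.2500 Fy=2.1389 x'=3.9375 y'=7.5347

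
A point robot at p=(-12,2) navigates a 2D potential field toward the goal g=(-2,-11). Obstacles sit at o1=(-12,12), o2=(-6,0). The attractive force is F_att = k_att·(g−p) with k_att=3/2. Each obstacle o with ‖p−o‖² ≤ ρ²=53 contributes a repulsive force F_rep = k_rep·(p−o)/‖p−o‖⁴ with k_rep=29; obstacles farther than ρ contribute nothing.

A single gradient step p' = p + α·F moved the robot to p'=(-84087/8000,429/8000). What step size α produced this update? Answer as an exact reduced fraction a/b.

α = 1/10

F_att = 3/2·(g−p) = 3/2·(10,-13) = (15.0000,-19.5000)
o1: d²=100 > ρ²=53 → inactive
o2: d²=40 ≤ ρ²=53; F_rep = 29·(-6,2)/40² = (-0.1087,0.0362)
F = F_att + ΣF_rep = (14.8912,-19.4638)
Δp = p'−p = (1.4891,-1.9464); α = Δx/Fx = (11913/8000) / (11913/800) = 1/10
check: Δy/Fy = (-15571/8000) / (-15571/800) = 1/10 ✓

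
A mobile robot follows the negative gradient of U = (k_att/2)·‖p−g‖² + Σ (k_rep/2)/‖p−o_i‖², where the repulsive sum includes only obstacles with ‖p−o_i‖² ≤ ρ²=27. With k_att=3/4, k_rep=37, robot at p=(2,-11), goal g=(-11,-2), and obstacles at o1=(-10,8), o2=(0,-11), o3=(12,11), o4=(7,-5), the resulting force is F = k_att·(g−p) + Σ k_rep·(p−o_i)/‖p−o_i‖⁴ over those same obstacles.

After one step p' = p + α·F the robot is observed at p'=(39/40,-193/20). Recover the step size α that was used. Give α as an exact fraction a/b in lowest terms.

α = 1/5

F_att = 3/4·(g−p) = 3/4·(-13,9) = (-9.7500,6.7500)
o1: d²=505 > ρ²=27 → inactive
o2: d²=4 ≤ ρ²=27; F_rep = 37·(2,0)/4² = (4.6250,0.0000)
o3: d²=584 > ρ²=27 → inactive
o4: d²=61 > ρ²=27 → inactive
F = F_att + ΣF_rep = (-5.1250,6.7500)
Δp = p'−p = (-1.0250,1.3500); α = Δx/Fx = (-41/40) / (-41/8) = 1/5
check: Δy/Fy = (27/20) / (27/4) = 1/5 ✓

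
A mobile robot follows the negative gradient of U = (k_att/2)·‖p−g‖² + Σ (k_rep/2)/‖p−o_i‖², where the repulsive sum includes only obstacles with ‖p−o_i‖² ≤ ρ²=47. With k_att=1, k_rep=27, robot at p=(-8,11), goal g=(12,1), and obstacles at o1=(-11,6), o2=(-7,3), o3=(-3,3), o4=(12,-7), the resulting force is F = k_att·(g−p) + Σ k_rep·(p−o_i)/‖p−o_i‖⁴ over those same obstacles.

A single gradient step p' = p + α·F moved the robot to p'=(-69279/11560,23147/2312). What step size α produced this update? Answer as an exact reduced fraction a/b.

F_att = 1·(g−p) = 1·(20,-10) = (20.0000,-10.0000)
o1: d²=34 ≤ ρ²=47; F_rep = 27·(3,5)/34² = (0.0701,0.1168)
o2: d²=65 > ρ²=47 → inactive
o3: d²=89 > ρ²=47 → inactive
o4: d²=724 > ρ²=47 → inactive
F = F_att + ΣF_rep = (20.0701,-9.8832)
Δp = p'−p = (2.0070,-0.9883); α = Δx/Fx = (23201/11560) / (23201/1156) = 1/10
check: Δy/Fy = (-2285/2312) / (-11425/1156) = 1/10 ✓

α = 1/10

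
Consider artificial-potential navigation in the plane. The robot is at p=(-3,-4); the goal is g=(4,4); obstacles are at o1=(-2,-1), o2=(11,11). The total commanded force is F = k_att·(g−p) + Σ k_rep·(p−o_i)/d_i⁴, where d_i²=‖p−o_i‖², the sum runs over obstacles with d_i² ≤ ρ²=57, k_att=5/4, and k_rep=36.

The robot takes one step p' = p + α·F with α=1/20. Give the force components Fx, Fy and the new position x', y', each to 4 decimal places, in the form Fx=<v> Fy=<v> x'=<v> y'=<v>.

F_att = 5/4·(g−p) = 5/4·(7,8) = (8.7500,10.0000)
o1: d²=10 ≤ ρ²=57; F_rep = 36·(-1,-3)/10² = (-0.3600,-1.0800)
o2: d²=421 > ρ²=57 → inactive
F = F_att + ΣF_rep = (8.3900,8.9200)
p' = p + 1/20·F = (-2.5805,-3.5540)

Fx=8.3900 Fy=8.9200 x'=-2.5805 y'=-3.5540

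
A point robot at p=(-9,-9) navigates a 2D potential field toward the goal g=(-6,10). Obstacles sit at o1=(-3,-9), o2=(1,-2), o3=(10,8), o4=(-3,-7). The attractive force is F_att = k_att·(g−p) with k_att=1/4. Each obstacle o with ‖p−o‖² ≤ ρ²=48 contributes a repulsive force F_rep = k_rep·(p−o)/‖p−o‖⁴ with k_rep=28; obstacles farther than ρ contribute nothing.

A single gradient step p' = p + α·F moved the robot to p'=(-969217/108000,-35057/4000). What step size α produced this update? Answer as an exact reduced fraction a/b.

F_att = 1/4·(g−p) = 1/4·(3,19) = (0.7500,4.7500)
o1: d²=36 ≤ ρ²=48; F_rep = 28·(-6,0)/36² = (-0.1296,0.0000)
o2: d²=149 > ρ²=48 → inactive
o3: d²=650 > ρ²=48 → inactive
o4: d²=40 ≤ ρ²=48; F_rep = 28·(-6,-2)/40² = (-0.1050,-0.0350)
F = F_att + ΣF_rep = (0.5154,4.7150)
Δp = p'−p = (0.0258,0.2357); α = Δx/Fx = (2783/108000) / (2783/5400) = 1/20
check: Δy/Fy = (943/4000) / (943/200) = 1/20 ✓

α = 1/20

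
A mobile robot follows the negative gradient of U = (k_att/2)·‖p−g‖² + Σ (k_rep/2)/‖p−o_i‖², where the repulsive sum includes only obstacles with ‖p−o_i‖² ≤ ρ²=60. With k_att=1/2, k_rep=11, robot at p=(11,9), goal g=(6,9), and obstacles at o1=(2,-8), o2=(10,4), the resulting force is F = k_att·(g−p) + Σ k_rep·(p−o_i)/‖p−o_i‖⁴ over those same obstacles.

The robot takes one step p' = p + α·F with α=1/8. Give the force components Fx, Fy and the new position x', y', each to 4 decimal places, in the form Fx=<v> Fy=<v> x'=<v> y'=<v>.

F_att = 1/2·(g−p) = 1/2·(-5,0) = (-2.5000,0.0000)
o1: d²=370 > ρ²=60 → inactive
o2: d²=26 ≤ ρ²=60; F_rep = 11·(1,5)/26² = (0.0163,0.0814)
F = F_att + ΣF_rep = (-2.4837,0.0814)
p' = p + 1/8·F = (10.6895,9.0102)

Fx=-2.4837 Fy=0.0814 x'=10.6895 y'=9.0102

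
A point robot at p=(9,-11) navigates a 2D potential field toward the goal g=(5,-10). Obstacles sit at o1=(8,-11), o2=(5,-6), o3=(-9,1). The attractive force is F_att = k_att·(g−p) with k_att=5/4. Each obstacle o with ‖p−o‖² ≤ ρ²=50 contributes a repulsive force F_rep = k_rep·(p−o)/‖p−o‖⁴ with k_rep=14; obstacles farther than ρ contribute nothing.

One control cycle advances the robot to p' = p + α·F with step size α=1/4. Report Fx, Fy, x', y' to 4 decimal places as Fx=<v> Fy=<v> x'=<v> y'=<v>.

F_att = 5/4·(g−p) = 5/4·(-4,1) = (-5.0000,1.2500)
o1: d²=1 ≤ ρ²=50; F_rep = 14·(1,0)/1² = (14.0000,0.0000)
o2: d²=41 ≤ ρ²=50; F_rep = 14·(4,-5)/41² = (0.0333,-0.0416)
o3: d²=468 > ρ²=50 → inactive
F = F_att + ΣF_rep = (9.0333,1.2084)
p' = p + 1/4·F = (11.2583,-10.6979)

Fx=9.0333 Fy=1.2084 x'=11.2583 y'=-10.6979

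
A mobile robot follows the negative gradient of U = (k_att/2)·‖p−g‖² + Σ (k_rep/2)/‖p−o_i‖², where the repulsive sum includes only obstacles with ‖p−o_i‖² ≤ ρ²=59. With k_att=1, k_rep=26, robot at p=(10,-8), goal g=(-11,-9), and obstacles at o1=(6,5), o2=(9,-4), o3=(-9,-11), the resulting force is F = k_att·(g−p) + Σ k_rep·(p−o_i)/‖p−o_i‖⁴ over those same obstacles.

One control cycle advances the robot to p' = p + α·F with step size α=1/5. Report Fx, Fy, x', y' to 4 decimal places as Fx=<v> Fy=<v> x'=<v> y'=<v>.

Fx=-20.9100 Fy=-1.3599 x'=5.8180 y'=-8.2720

F_att = 1·(g−p) = 1·(-21,-1) = (-21.0000,-1.0000)
o1: d²=185 > ρ²=59 → inactive
o2: d²=17 ≤ ρ²=59; F_rep = 26·(1,-4)/17² = (0.0900,-0.3599)
o3: d²=370 > ρ²=59 → inactive
F = F_att + ΣF_rep = (-20.9100,-1.3599)
p' = p + 1/5·F = (5.8180,-8.2720)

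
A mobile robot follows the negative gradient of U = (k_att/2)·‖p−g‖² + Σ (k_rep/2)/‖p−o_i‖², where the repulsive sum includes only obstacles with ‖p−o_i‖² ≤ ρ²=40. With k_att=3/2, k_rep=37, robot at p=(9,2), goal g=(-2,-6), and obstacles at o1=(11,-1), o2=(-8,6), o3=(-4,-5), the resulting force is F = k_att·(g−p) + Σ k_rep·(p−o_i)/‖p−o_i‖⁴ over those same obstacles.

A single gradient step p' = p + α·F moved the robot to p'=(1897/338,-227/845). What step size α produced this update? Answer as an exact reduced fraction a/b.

α = 1/5

F_att = 3/2·(g−p) = 3/2·(-11,-8) = (-16.5000,-12.0000)
o1: d²=13 ≤ ρ²=40; F_rep = 37·(-2,3)/13² = (-0.4379,0.6568)
o2: d²=305 > ρ²=40 → inactive
o3: d²=218 > ρ²=40 → inactive
F = F_att + ΣF_rep = (-16.9379,-11.3432)
Δp = p'−p = (-3.3876,-2.2686); α = Δx/Fx = (-1145/338) / (-5725/338) = 1/5
check: Δy/Fy = (-1917/845) / (-1917/169) = 1/5 ✓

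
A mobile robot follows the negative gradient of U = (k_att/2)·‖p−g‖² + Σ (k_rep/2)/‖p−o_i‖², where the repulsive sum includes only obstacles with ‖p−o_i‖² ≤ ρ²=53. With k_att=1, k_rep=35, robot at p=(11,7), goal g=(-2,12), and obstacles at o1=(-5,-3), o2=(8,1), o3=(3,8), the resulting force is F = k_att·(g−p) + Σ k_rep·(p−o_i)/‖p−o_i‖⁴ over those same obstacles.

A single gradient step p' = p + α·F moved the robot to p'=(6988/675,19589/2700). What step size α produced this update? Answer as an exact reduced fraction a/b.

F_att = 1·(g−p) = 1·(-13,5) = (-13.0000,5.0000)
o1: d²=356 > ρ²=53 → inactive
o2: d²=45 ≤ ρ²=53; F_rep = 35·(3,6)/45² = (0.0519,0.1037)
o3: d²=65 > ρ²=53 → inactive
F = F_att + ΣF_rep = (-12.9481,5.1037)
Δp = p'−p = (-0.6474,0.2552); α = Δx/Fx = (-437/675) / (-1748/135) = 1/20
check: Δy/Fy = (689/2700) / (689/135) = 1/20 ✓

α = 1/20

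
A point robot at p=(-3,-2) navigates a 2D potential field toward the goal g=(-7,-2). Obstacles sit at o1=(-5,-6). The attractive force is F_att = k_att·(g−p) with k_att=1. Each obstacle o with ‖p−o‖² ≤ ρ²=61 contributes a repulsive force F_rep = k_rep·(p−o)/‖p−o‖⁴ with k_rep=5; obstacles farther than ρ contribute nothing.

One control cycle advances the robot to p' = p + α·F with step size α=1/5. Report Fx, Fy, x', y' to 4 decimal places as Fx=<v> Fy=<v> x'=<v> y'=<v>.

Fx=-3.9750 Fy=0.0500 x'=-3.7950 y'=-1.9900

F_att = 1·(g−p) = 1·(-4,0) = (-4.0000,0.0000)
o1: d²=20 ≤ ρ²=61; F_rep = 5·(2,4)/20² = (0.0250,0.0500)
F = F_att + ΣF_rep = (-3.9750,0.0500)
p' = p + 1/5·F = (-3.7950,-1.9900)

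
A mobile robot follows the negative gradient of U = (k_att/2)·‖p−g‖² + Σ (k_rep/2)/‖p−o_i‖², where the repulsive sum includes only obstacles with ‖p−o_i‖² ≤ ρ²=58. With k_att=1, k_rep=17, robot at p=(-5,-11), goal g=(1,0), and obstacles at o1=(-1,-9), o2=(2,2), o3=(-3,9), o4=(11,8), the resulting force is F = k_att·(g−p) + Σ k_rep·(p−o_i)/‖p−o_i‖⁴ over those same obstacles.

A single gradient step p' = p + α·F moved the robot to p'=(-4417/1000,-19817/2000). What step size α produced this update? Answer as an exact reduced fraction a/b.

α = 1/10

F_att = 1·(g−p) = 1·(6,11) = (6.0000,11.0000)
o1: d²=20 ≤ ρ²=58; F_rep = 17·(-4,-2)/20² = (-0.1700,-0.0850)
o2: d²=218 > ρ²=58 → inactive
o3: d²=404 > ρ²=58 → inactive
o4: d²=617 > ρ²=58 → inactive
F = F_att + ΣF_rep = (5.8300,10.9150)
Δp = p'−p = (0.5830,1.0915); α = Δx/Fx = (583/1000) / (583/100) = 1/10
check: Δy/Fy = (2183/2000) / (2183/200) = 1/10 ✓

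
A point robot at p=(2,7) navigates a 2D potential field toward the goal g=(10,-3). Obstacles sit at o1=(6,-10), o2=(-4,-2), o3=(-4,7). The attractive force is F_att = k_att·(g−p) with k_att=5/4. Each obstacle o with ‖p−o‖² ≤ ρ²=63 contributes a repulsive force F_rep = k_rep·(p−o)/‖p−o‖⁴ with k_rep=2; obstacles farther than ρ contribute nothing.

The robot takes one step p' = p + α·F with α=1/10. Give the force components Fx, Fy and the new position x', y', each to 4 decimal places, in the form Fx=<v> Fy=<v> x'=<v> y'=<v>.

F_att = 5/4·(g−p) = 5/4·(8,-10) = (10.0000,-12.5000)
o1: d²=305 > ρ²=63 → inactive
o2: d²=117 > ρ²=63 → inactive
o3: d²=36 ≤ ρ²=63; F_rep = 2·(6,0)/36² = (0.0093,0.0000)
F = F_att + ΣF_rep = (10.0093,-12.5000)
p' = p + 1/10·F = (3.0009,5.7500)

Fx=10.0093 Fy=-12.5000 x'=3.0009 y'=5.7500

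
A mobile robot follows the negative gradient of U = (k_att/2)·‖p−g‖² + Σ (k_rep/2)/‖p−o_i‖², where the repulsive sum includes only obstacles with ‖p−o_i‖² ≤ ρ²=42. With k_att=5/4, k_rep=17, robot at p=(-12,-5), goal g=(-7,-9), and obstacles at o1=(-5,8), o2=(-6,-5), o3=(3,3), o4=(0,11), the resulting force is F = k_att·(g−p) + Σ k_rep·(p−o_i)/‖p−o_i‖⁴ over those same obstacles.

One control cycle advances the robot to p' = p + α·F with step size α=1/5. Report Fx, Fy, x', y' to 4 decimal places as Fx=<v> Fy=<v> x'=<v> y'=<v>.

Fx=6.1713 Fy=-5.0000 x'=-10.7657 y'=-6.0000

F_att = 5/4·(g−p) = 5/4·(5,-4) = (6.2500,-5.0000)
o1: d²=218 > ρ²=42 → inactive
o2: d²=36 ≤ ρ²=42; F_rep = 17·(-6,0)/36² = (-0.0787,0.0000)
o3: d²=289 > ρ²=42 → inactive
o4: d²=400 > ρ²=42 → inactive
F = F_att + ΣF_rep = (6.1713,-5.0000)
p' = p + 1/5·F = (-10.7657,-6.0000)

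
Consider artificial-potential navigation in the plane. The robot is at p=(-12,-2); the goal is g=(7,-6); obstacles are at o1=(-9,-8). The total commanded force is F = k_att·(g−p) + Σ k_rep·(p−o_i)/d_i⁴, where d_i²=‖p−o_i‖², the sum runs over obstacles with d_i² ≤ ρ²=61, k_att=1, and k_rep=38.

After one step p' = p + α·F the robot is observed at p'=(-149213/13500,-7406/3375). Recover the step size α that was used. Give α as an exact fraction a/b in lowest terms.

α = 1/20

F_att = 1·(g−p) = 1·(19,-4) = (19.0000,-4.0000)
o1: d²=45 ≤ ρ²=61; F_rep = 38·(-3,6)/45² = (-0.0563,0.1126)
F = F_att + ΣF_rep = (18.9437,-3.8874)
Δp = p'−p = (0.9472,-0.1944); α = Δx/Fx = (12787/13500) / (12787/675) = 1/20
check: Δy/Fy = (-656/3375) / (-2624/675) = 1/20 ✓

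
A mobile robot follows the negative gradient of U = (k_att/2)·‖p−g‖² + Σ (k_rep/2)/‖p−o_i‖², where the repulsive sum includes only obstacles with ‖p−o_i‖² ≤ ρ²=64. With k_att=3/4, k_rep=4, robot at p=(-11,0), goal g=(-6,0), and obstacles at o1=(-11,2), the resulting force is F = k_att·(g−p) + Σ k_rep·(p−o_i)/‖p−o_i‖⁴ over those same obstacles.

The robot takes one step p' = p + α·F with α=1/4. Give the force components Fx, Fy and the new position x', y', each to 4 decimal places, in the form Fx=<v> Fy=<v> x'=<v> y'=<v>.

Fx=3.7500 Fy=-0.5000 x'=-10.0625 y'=-0.1250

F_att = 3/4·(g−p) = 3/4·(5,0) = (3.7500,0.0000)
o1: d²=4 ≤ ρ²=64; F_rep = 4·(0,-2)/4² = (0.0000,-0.5000)
F = F_att + ΣF_rep = (3.7500,-0.5000)
p' = p + 1/4·F = (-10.0625,-0.1250)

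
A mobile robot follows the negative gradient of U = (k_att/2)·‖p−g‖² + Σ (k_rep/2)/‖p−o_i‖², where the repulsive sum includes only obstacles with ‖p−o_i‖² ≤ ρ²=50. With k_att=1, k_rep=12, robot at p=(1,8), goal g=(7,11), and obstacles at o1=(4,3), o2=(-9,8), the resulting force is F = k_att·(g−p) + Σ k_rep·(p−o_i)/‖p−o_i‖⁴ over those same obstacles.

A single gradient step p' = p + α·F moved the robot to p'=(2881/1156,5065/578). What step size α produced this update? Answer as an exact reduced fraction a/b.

F_att = 1·(g−p) = 1·(6,3) = (6.0000,3.0000)
o1: d²=34 ≤ ρ²=50; F_rep = 12·(-3,5)/34² = (-0.0311,0.0519)
o2: d²=100 > ρ²=50 → inactive
F = F_att + ΣF_rep = (5.9689,3.0519)
Δp = p'−p = (1.4922,0.7630); α = Δx/Fx = (1725/1156) / (1725/289) = 1/4
check: Δy/Fy = (441/578) / (882/289) = 1/4 ✓

α = 1/4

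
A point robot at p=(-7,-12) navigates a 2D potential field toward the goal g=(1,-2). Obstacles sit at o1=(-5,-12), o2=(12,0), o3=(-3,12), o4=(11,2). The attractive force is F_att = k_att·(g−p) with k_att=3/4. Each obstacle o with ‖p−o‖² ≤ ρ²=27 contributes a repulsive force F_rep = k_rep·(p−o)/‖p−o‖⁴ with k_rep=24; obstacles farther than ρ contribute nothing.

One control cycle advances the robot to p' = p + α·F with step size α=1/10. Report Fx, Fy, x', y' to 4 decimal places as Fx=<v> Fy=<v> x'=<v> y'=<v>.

F_att = 3/4·(g−p) = 3/4·(8,10) = (6.0000,7.5000)
o1: d²=4 ≤ ρ²=27; F_rep = 24·(-2,0)/4² = (-3.0000,0.0000)
o2: d²=505 > ρ²=27 → inactive
o3: d²=592 > ρ²=27 → inactive
o4: d²=520 > ρ²=27 → inactive
F = F_att + ΣF_rep = (3.0000,7.5000)
p' = p + 1/10·F = (-6.7000,-11.2500)

Fx=3.0000 Fy=7.5000 x'=-6.7000 y'=-11.2500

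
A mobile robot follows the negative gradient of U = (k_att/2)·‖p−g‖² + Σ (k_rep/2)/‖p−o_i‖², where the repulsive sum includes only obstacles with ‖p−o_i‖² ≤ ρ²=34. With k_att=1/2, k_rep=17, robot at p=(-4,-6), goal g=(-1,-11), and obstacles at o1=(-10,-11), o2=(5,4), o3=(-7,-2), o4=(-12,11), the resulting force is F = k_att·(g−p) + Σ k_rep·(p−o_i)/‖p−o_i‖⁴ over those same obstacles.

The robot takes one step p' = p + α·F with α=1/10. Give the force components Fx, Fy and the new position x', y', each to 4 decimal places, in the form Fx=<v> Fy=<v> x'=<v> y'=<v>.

F_att = 1/2·(g−p) = 1/2·(3,-5) = (1.5000,-2.5000)
o1: d²=61 > ρ²=34 → inactive
o2: d²=181 > ρ²=34 → inactive
o3: d²=25 ≤ ρ²=34; F_rep = 17·(3,-4)/25² = (0.0816,-0.1088)
o4: d²=353 > ρ²=34 → inactive
F = F_att + ΣF_rep = (1.5816,-2.6088)
p' = p + 1/10·F = (-3.8418,-6.2609)

Fx=1.5816 Fy=-2.6088 x'=-3.8418 y'=-6.2609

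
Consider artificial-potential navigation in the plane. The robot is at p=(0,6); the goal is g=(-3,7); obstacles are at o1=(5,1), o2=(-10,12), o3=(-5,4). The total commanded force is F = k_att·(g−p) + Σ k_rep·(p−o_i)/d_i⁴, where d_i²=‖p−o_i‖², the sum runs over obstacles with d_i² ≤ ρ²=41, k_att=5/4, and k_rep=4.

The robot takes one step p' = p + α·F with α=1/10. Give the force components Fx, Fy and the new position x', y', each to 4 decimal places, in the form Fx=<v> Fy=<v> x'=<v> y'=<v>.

Fx=-3.7262 Fy=1.2595 x'=-0.3726 y'=6.1260

F_att = 5/4·(g−p) = 5/4·(-3,1) = (-3.7500,1.2500)
o1: d²=50 > ρ²=41 → inactive
o2: d²=136 > ρ²=41 → inactive
o3: d²=29 ≤ ρ²=41; F_rep = 4·(5,2)/29² = (0.0238,0.0095)
F = F_att + ΣF_rep = (-3.7262,1.2595)
p' = p + 1/10·F = (-0.3726,6.1260)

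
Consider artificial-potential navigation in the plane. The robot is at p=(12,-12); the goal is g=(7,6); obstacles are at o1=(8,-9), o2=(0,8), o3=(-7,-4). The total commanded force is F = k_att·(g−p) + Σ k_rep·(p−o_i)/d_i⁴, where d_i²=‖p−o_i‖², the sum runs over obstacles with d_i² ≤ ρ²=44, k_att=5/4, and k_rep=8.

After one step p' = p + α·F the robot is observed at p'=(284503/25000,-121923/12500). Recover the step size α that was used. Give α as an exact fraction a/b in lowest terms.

α = 1/10

F_att = 5/4·(g−p) = 5/4·(-5,18) = (-6.2500,22.5000)
o1: d²=25 ≤ ρ²=44; F_rep = 8·(4,-3)/25² = (0.0512,-0.0384)
o2: d²=544 > ρ²=44 → inactive
o3: d²=425 > ρ²=44 → inactive
F = F_att + ΣF_rep = (-6.1988,22.4616)
Δp = p'−p = (-0.6199,2.2462); α = Δx/Fx = (-15497/25000) / (-15497/2500) = 1/10
check: Δy/Fy = (28077/12500) / (28077/1250) = 1/10 ✓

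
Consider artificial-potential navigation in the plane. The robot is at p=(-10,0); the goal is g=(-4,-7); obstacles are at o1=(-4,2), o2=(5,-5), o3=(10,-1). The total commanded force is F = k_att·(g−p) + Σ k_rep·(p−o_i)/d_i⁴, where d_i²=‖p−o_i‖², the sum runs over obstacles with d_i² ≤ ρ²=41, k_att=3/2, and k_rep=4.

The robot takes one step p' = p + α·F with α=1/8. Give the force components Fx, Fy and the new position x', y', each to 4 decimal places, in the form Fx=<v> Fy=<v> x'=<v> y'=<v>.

Fx=8.9850 Fy=-10.5050 x'=-8.8769 y'=-1.3131

F_att = 3/2·(g−p) = 3/2·(6,-7) = (9.0000,-10.5000)
o1: d²=40 ≤ ρ²=41; F_rep = 4·(-6,-2)/40² = (-0.0150,-0.0050)
o2: d²=250 > ρ²=41 → inactive
o3: d²=401 > ρ²=41 → inactive
F = F_att + ΣF_rep = (8.9850,-10.5050)
p' = p + 1/8·F = (-8.8769,-1.3131)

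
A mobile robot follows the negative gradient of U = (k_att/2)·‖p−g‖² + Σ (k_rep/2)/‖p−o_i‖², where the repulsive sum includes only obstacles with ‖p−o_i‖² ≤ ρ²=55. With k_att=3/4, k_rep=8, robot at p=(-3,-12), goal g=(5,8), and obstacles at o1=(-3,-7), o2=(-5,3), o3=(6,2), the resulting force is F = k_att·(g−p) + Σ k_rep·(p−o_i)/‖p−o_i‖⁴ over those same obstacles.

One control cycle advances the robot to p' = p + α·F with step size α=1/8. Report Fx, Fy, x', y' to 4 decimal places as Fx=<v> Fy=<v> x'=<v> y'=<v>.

F_att = 3/4·(g−p) = 3/4·(8,20) = (6.0000,15.0000)
o1: d²=25 ≤ ρ²=55; F_rep = 8·(0,-5)/25² = (0.0000,-0.0640)
o2: d²=229 > ρ²=55 → inactive
o3: d²=277 > ρ²=55 → inactive
F = F_att + ΣF_rep = (6.0000,14.9360)
p' = p + 1/8·F = (-2.2500,-10.1330)

Fx=6.0000 Fy=14.9360 x'=-2.2500 y'=-10.1330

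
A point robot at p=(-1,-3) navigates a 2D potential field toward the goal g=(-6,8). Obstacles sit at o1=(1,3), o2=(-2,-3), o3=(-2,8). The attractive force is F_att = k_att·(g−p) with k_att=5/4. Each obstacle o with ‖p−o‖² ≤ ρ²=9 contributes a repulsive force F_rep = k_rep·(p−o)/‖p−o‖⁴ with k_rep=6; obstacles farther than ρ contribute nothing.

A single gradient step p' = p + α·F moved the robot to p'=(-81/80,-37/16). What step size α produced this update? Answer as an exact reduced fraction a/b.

F_att = 5/4·(g−p) = 5/4·(-5,11) = (-6.2500,13.7500)
o1: d²=40 > ρ²=9 → inactive
o2: d²=1 ≤ ρ²=9; F_rep = 6·(1,0)/1² = (6.0000,0.0000)
o3: d²=122 > ρ²=9 → inactive
F = F_att + ΣF_rep = (-0.2500,13.7500)
Δp = p'−p = (-0.0125,0.6875); α = Δx/Fx = (-1/80) / (-1/4) = 1/20
check: Δy/Fy = (11/16) / (55/4) = 1/20 ✓

α = 1/20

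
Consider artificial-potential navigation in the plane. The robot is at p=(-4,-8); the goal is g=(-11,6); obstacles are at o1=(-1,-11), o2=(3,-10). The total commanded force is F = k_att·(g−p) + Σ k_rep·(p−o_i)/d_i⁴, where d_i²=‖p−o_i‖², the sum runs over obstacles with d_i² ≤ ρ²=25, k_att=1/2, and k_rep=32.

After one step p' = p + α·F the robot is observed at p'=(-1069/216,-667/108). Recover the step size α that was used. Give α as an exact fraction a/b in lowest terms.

F_att = 1/2·(g−p) = 1/2·(-7,14) = (-3.5000,7.0000)
o1: d²=18 ≤ ρ²=25; F_rep = 32·(-3,3)/18² = (-0.2963,0.2963)
o2: d²=53 > ρ²=25 → inactive
F = F_att + ΣF_rep = (-3.7963,7.2963)
Δp = p'−p = (-0.9491,1.8241); α = Δx/Fx = (-205/216) / (-205/54) = 1/4
check: Δy/Fy = (197/108) / (197/27) = 1/4 ✓

α = 1/4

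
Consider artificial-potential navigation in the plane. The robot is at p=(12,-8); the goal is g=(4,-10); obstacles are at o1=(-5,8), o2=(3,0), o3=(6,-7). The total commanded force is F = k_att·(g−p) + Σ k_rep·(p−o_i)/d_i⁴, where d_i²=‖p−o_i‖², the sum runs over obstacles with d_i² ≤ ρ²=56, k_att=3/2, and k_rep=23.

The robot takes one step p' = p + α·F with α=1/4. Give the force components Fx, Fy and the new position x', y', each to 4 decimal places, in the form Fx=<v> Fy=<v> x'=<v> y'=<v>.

Fx=-11.8992 Fy=-3.0168 x'=9.0252 y'=-8.7542

F_att = 3/2·(g−p) = 3/2·(-8,-2) = (-12.0000,-3.0000)
o1: d²=545 > ρ²=56 → inactive
o2: d²=145 > ρ²=56 → inactive
o3: d²=37 ≤ ρ²=56; F_rep = 23·(6,-1)/37² = (0.1008,-0.0168)
F = F_att + ΣF_rep = (-11.8992,-3.0168)
p' = p + 1/4·F = (9.0252,-8.7542)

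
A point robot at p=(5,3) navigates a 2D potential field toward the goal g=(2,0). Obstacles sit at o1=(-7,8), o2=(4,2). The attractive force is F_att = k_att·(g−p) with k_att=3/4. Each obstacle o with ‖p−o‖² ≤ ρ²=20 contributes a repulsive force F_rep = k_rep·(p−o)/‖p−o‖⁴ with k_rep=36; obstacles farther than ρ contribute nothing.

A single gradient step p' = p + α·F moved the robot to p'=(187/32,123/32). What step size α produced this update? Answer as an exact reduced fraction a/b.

F_att = 3/4·(g−p) = 3/4·(-3,-3) = (-2.2500,-2.2500)
o1: d²=169 > ρ²=20 → inactive
o2: d²=2 ≤ ρ²=20; F_rep = 36·(1,1)/2² = (9.0000,9.0000)
F = F_att + ΣF_rep = (6.7500,6.7500)
Δp = p'−p = (0.8438,0.8438); α = Δx/Fx = (27/32) / (27/4) = 1/8
check: Δy/Fy = (27/32) / (27/4) = 1/8 ✓

α = 1/8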